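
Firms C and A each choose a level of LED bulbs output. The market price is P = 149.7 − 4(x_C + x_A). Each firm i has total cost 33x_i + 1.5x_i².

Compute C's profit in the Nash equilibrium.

Firm C's profit: π = x_C(149.7 − 4(x_C + x_A)) − 33x_C − 1.5x_C².
∂π/∂x_C = 116.7 − 11x_C − 4x_A = 0, so x_C = 1167/110 − (4/11)x_A.
The game is symmetric, so in equilibrium x_A = x_C: the reaction function gives (15/11)x_C = 1167/110, hence x_C = 7.78.
Price P = 149.7 − 4·15.56 = 87.46.
C's profit: (87.46 − 33)·7.78 − 1.5(7.78)² = 332.9062.

332.9062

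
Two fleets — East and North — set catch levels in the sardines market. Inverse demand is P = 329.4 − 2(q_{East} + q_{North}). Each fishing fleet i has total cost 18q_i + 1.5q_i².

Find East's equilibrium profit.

Fishing fleet East's profit: π = q_{East}(329.4 − 2(q_{East} + q_{North})) − 18q_{East} − 1.5q_{East}².
∂π/∂q_{East} = 311.4 − 7q_{East} − 2q_{North} = 0, so q_{East} = 1557/35 − (2/7)q_{North}.
Setting q_{East} = q_{North} in the reaction function: q_{East} = 1557/35 − (2/7)q_{East}, so q_{East} = (1557/35) / (9/7) = 34.6.
Price P = 329.4 − 2·69.2 = 191.
East's profit: (191 − 18)·34.6 − 1.5(34.6)² = 4190.06.

4190.06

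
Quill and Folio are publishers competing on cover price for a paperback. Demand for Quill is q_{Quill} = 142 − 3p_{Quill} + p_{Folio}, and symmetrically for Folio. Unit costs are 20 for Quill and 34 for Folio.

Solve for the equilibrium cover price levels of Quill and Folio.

Quill's profit: π = (p_{Quill} − 20)(142 − 3p_{Quill} + p_{Folio}).
∂π/∂p_{Quill} = 202 − 6p_{Quill} + p_{Folio} = 0 ⇒ p_{Quill} = 101/3 + (1/6)p_{Folio}.
Similarly p_{Folio} = 122/3 + (1/6)p_{Quill}.
Plugging p_{Folio} into Quill's best response: p_{Quill} = 101/3 + (1/6)(122/3 + (1/6)p_{Quill}) ⇒ (35/36)p_{Quill} = 364/9, so p_{Quill} = 41.6.
Then p_{Folio} = 122/3 + (1/6)·41.6 = 47.6.

41.6, 47.6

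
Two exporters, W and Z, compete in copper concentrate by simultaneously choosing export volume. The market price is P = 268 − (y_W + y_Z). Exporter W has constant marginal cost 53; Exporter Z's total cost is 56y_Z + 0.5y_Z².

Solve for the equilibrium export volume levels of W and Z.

Exporter W's profit: π = y_W(268 − (y_W + y_Z)) − 53y_W.
∂π/∂y_W = 215 − 2y_W − y_Z = 0, so y_W = 107.5 − 0.5y_Z.
For Z: ∂π/∂y_Z = 212 − 3y_Z − y_W = 0 ⇒ y_Z = 212/3 − (1/3)y_W.
Plugging y_Z into W's best response: y_W = 107.5 − 0.5(212/3 − (1/3)y_W) ⇒ (5/6)y_W = 433/6, so y_W = 86.6.
Then y_Z = 212/3 − (1/3)·86.6 = 41.8.

86.6, 41.8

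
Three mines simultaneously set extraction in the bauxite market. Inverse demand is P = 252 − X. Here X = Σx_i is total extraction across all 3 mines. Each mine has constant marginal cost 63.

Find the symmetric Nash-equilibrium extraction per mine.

A representative mine's profit is π_i = x_i(252 − X) − 63x_i, with X = x_i + Σ_{j≠i} x_j.
First-order condition: 189 − 2x_i − Σ_{j≠i} x_j = 0.
With identical mines, set every x_j = x: then 189 − 2x − 2x = 0, i.e. x = 189/4 = 47.25.

47.25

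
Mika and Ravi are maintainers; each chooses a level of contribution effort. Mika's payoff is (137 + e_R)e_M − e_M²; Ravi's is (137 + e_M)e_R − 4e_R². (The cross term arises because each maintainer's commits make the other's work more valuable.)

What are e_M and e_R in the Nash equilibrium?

82.2, 27.4

Expanding Mika's payoff: 137e_M + e_Re_M − e_M².
∂π/∂e_M = 137 + e_R − 2e_M = 0, so e_M = 68.5 + 0.5e_R.
Likewise for Ravi: e_R = 17.125 + 0.125e_M.
Solving the two reaction functions simultaneously: (1 − (0.5)(0.125))e_M = 68.5 + 0.5·17.125, so 0.9375e_M = 77.0625 and e_M = 82.2.
Then e_R = 17.125 + 0.125·82.2 = 27.4.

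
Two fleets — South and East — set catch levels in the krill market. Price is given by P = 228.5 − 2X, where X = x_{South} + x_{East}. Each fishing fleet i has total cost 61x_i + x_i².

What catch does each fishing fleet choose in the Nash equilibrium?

Fishing fleet South's profit: π = x_{South}(228.5 − 2(x_{South} + x_{East})) − 61x_{South} − x_{South}².
∂π/∂x_{South} = 167.5 − 6x_{South} − 2x_{East} = 0, so x_{South} = 335/12 − (1/3)x_{East}.
By symmetry x_{East} = x_{South}; substituting into the reaction function, (4/3)x_{South} = 335/12 and x_{South} = 20.9375.

20.9375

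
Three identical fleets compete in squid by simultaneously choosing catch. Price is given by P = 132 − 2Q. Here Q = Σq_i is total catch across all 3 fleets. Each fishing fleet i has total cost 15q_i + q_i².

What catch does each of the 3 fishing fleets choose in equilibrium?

A representative fishing fleet's profit is π_i = q_i(132 − 2Q) − 15q_i − q_i², with Q = q_i + Σ_{j≠i} q_j.
First-order condition: 117 − 6q_i − 2Σ_{j≠i} q_j = 0.
With identical fishing fleets, set every q_j = q: then 117 − 6q − 4q = 0, i.e. q = 117/10 = 11.7.

11.7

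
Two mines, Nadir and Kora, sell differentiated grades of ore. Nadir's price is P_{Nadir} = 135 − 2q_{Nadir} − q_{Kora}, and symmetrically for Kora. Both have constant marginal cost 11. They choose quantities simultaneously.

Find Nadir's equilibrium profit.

Mine Nadir's profit: π = q_{Nadir}(135 − 2q_{Nadir} − q_{Kora}) − 11q_{Nadir}.
∂π/∂q_{Nadir} = 124 − 4q_{Nadir} − q_{Kora} = 0 ⇒ q_{Nadir} = 31 − 0.25q_{Kora}.
By symmetry q_{Kora} = q_{Nadir}; substituting into the reaction function, 1.25q_{Nadir} = 31 and q_{Nadir} = 24.8.
P_{Nadir} = 135 − 2·24.8 − 24.8 = 60.6.
Profit = (60.6 − 11)·24.8 = 1230.08.

1230.08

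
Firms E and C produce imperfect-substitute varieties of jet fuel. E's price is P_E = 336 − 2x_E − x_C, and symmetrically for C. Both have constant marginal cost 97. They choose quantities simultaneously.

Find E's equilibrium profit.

4569.68

Firm E's profit: π = x_E(336 − 2x_E − x_C) − 97x_E.
∂π/∂x_E = 239 − 4x_E − x_C = 0 ⇒ x_E = 59.75 − 0.25x_C.
The game is symmetric, so in equilibrium x_C = x_E: the reaction function gives 1.25x_E = 59.75, hence x_E = 47.8.
P_E = 336 − 2·47.8 − 47.8 = 192.6.
Profit = (192.6 − 97)·47.8 = 4569.68.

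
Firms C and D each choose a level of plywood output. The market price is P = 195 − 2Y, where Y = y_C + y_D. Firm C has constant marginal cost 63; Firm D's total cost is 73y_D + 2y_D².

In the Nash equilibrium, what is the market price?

121

Firm C's profit: π = y_C(195 − 2(y_C + y_D)) − 63y_C.
∂π/∂y_C = 132 − 4y_C − 2y_D = 0, so y_C = 33 − 0.5y_D.
For D: ∂π/∂y_D = 122 − 8y_D − 2y_C = 0 ⇒ y_D = 15.25 − 0.25y_C.
Plugging y_D into C's best response: y_C = 33 − 0.5(15.25 − 0.25y_C) ⇒ 0.875y_C = 25.375, so y_C = 29.
Then y_D = 15.25 − 0.25·29 = 8.
Equilibrium price: P = 195 − 2·37 = 121.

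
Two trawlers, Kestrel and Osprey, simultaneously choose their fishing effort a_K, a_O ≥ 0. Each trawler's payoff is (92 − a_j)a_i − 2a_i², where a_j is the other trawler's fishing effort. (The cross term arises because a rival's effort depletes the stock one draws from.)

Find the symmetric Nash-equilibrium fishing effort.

Kestrel's payoff is (92 − a_O)a_K − 2a_K².
∂π/∂a_K = 92 − a_O − 4a_K = 0, so a_K = 23 − 0.25a_O.
The game is symmetric, so in equilibrium a_O = a_K: the reaction function gives 1.25a_K = 23, hence a_K = 18.4.

18.4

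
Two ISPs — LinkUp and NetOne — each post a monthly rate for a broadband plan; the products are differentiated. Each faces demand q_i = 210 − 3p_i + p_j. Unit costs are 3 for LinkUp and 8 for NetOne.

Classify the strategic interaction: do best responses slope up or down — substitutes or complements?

strategic complements

LinkUp's profit: π = (p_{LinkUp} − 3)(210 − 3p_{LinkUp} + p_{NetOne}).
∂π/∂p_{LinkUp} = 219 − 6p_{LinkUp} + p_{NetOne} = 0 ⇒ p_{LinkUp} = 36.5 + (1/6)p_{NetOne}.
The best-response slope dp_{LinkUp}/dp_{NetOne} = 1/6 > 0: the reaction function is upward-sloping, so the choices are strategic complements.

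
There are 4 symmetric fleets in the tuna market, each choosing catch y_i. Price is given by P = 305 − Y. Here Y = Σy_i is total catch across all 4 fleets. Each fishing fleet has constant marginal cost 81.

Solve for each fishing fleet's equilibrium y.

44.8

A representative fishing fleet's profit is π_i = y_i(305 − Y) − 81y_i, with Y = y_i + Σ_{j≠i} y_j.
First-order condition: 224 − 2y_i − Σ_{j≠i} y_j = 0.
With identical fishing fleets, set every y_j = y: then 224 − 2y − 3y = 0, i.e. y = 224/5 = 44.8.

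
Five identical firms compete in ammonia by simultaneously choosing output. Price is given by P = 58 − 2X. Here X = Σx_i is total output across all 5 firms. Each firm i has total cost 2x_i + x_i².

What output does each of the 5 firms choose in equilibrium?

A representative firm's profit is π_i = x_i(58 − 2X) − 2x_i − x_i², with X = x_i + Σ_{j≠i} x_j.
First-order condition: 56 − 6x_i − 2Σ_{j≠i} x_j = 0.
In a symmetric equilibrium every firm chooses the same x, so Σ_{j≠i} x_j = 4x. The condition becomes 56 − 14x = 0, giving x = 56/14 = 4.

4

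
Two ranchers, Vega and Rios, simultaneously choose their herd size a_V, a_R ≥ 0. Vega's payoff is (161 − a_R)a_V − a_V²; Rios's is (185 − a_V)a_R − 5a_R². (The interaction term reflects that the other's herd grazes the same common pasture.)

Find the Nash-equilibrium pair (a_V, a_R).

Expanding Vega's payoff: 161a_V − a_Ra_V − a_V².
∂π/∂a_V = 161 − a_R − 2a_V = 0, so a_V = 80.5 − 0.5a_R.
Likewise for Rios: a_R = 18.5 − 0.1a_V.
Substituting the second reaction function into the first: a_V = 80.5 − 0.5(18.5 − 0.1a_V), which gives 0.95a_V = 71.25 ⇒ a_V = 75.
Then a_R = 18.5 − 0.1·75 = 11.

75, 11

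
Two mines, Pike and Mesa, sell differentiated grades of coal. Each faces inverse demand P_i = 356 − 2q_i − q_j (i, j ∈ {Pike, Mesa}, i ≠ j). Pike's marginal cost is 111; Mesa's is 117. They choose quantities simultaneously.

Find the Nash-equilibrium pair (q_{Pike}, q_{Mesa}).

Mine Pike's profit: π = q_{Pike}(356 − 2q_{Pike} − q_{Mesa}) − 111q_{Pike}.
∂π/∂q_{Pike} = 245 − 4q_{Pike} − q_{Mesa} = 0 ⇒ q_{Pike} = 61.25 − 0.25q_{Mesa}.
Similarly q_{Mesa} = 59.75 − 0.25q_{Pike}.
Substituting the second reaction function into the first: q_{Pike} = 61.25 − 0.25(59.75 − 0.25q_{Pike}), which gives 0.9375q_{Pike} = 46.3125 ⇒ q_{Pike} = 49.4.
Then q_{Mesa} = 59.75 − 0.25·49.4 = 47.4.

49.4, 47.4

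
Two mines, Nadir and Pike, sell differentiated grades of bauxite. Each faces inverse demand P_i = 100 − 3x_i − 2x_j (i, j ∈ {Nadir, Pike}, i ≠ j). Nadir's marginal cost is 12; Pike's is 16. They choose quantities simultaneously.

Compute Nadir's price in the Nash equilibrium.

45.75

Mine Nadir's profit: π = x_{Nadir}(100 − 3x_{Nadir} − 2x_{Pike}) − 12x_{Nadir}.
∂π/∂x_{Nadir} = 88 − 6x_{Nadir} − 2x_{Pike} = 0 ⇒ x_{Nadir} = 44/3 − (1/3)x_{Pike}.
Similarly x_{Pike} = 14 − (1/3)x_{Nadir}.
Substituting the second reaction function into the first: x_{Nadir} = 44/3 − (1/3)(14 − (1/3)x_{Nadir}), which gives (8/9)x_{Nadir} = 10 ⇒ x_{Nadir} = 11.25.
Then x_{Pike} = 14 − (1/3)·11.25 = 10.25.
P_{Nadir} = 100 − 3·11.25 − 2·10.25 = 45.75.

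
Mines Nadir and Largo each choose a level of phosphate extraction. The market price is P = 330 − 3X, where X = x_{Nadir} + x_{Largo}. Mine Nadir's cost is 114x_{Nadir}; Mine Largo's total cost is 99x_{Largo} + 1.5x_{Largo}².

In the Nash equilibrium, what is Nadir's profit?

2318.52

Mine Nadir's profit: π = x_{Nadir}(330 − 3(x_{Nadir} + x_{Largo})) − 114x_{Nadir}.
∂π/∂x_{Nadir} = 216 − 6x_{Nadir} − 3x_{Largo} = 0, so x_{Nadir} = 36 − 0.5x_{Largo}.
For Largo: ∂π/∂x_{Largo} = 231 − 9x_{Largo} − 3x_{Nadir} = 0 ⇒ x_{Largo} = 77/3 − (1/3)x_{Nadir}.
Solving the two reaction functions simultaneously: (1 − (−0.5)(−1/3))x_{Nadir} = 36 − 0.5·(77/3), so (5/6)x_{Nadir} = 139/6 and x_{Nadir} = 27.8.
Then x_{Largo} = 77/3 − (1/3)·27.8 = 16.4.
Price P = 330 − 3·44.2 = 197.4.
Nadir's profit: (197.4 − 114)·27.8 = 2318.52.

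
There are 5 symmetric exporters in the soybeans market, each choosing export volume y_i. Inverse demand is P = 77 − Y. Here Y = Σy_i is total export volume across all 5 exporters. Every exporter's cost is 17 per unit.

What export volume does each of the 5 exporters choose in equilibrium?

10

A representative exporter's profit is π_i = y_i(77 − Y) − 17y_i, with Y = y_i + Σ_{j≠i} y_j.
First-order condition: 60 − 2y_i − Σ_{j≠i} y_j = 0.
With identical exporters, set every y_j = y: then 60 − 2y − 4y = 0, i.e. y = 60/6 = 10.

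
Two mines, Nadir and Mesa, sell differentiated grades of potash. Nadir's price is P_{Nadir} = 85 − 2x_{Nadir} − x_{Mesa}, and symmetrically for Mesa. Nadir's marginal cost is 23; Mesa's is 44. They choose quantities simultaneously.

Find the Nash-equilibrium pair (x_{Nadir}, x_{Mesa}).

13.8, 6.8

Mine Nadir's profit: π = x_{Nadir}(85 − 2x_{Nadir} − x_{Mesa}) − 23x_{Nadir}.
∂π/∂x_{Nadir} = 62 − 4x_{Nadir} − x_{Mesa} = 0 ⇒ x_{Nadir} = 15.5 − 0.25x_{Mesa}.
Similarly x_{Mesa} = 10.25 − 0.25x_{Nadir}.
Plugging x_{Mesa} into Nadir's best response: x_{Nadir} = 15.5 − 0.25(10.25 − 0.25x_{Nadir}) ⇒ 0.9375x_{Nadir} = 12.9375, so x_{Nadir} = 13.8.
Then x_{Mesa} = 10.25 − 0.25·13.8 = 6.8.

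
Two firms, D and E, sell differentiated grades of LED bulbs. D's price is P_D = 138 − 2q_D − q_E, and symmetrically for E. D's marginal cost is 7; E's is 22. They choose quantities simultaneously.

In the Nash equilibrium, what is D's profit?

1479.68

Firm D's profit: π = q_D(138 − 2q_D − q_E) − 7q_D.
∂π/∂q_D = 131 − 4q_D − q_E = 0 ⇒ q_D = 32.75 − 0.25q_E.
Similarly q_E = 29 − 0.25q_D.
Substituting the second reaction function into the first: q_D = 32.75 − 0.25(29 − 0.25q_D), which gives 0.9375q_D = 25.5 ⇒ q_D = 27.2.
Then q_E = 29 − 0.25·27.2 = 22.2.
P_D = 138 − 2·27.2 − 22.2 = 61.4.
Profit = (61.4 − 7)·27.2 = 1479.68.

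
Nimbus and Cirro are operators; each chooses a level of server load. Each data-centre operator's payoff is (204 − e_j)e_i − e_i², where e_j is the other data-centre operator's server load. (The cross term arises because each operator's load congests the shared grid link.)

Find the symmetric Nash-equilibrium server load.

Nimbus's payoff is (204 − e_C)e_N − e_N².
∂π/∂e_N = 204 − e_C − 2e_N = 0, so e_N = 102 − 0.5e_C.
The game is symmetric, so in equilibrium e_C = e_N: the reaction function gives 1.5e_N = 102, hence e_N = 68.

68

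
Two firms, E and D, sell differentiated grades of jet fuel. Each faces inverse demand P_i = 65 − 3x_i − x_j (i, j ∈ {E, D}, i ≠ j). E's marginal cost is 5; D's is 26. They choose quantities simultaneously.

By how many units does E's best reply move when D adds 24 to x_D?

-4

Firm E's profit: π = x_E(65 − 3x_E − x_D) − 5x_E.
∂π/∂x_E = 60 − 6x_E − x_D = 0 ⇒ x_E = 10 − (1/6)x_D.
The reaction-function slope is −1/6, so a 24-unit rise in x_D moves x_E by −1/6 × 24 = −4. E's best response falls — the actions are strategic substitutes.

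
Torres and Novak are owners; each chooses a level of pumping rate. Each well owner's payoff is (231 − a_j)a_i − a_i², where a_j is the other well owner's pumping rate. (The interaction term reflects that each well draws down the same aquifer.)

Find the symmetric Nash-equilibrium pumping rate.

77

Torres's payoff is (231 − a_N)a_T − a_T².
∂π/∂a_T = 231 − a_N − 2a_T = 0, so a_T = 115.5 − 0.5a_N.
By symmetry a_N = a_T; substituting into the reaction function, 1.5a_T = 115.5 and a_T = 77.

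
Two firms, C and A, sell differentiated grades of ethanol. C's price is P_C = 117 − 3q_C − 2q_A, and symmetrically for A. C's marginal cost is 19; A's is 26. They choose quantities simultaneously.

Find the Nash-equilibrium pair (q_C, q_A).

Firm C's profit: π = q_C(117 − 3q_C − 2q_A) − 19q_C.
∂π/∂q_C = 98 − 6q_C − 2q_A = 0 ⇒ q_C = 49/3 − (1/3)q_A.
Similarly q_A = 91/6 − (1/3)q_C.
Substituting the second reaction function into the first: q_C = 49/3 − (1/3)(91/6 − (1/3)q_C), which gives (8/9)q_C = 203/18 ⇒ q_C = 12.6875.
Then q_A = 91/6 − (1/3)·12.6875 = 10.9375.

12.6875, 10.9375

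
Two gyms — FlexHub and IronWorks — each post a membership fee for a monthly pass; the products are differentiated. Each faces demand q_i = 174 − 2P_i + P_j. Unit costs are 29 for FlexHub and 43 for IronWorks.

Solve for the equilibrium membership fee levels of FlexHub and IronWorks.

FlexHub's profit: π = (P_{FlexHub} − 29)(174 − 2P_{FlexHub} + P_{IronWorks}).
∂π/∂P_{FlexHub} = 232 − 4P_{FlexHub} + P_{IronWorks} = 0 ⇒ P_{FlexHub} = 58 + 0.25P_{IronWorks}.
Similarly P_{IronWorks} = 65 + 0.25P_{FlexHub}.
Solving the two reaction functions simultaneously: (1 − (0.25)(0.25))P_{FlexHub} = 58 + 0.25·65, so 0.9375P_{FlexHub} = 74.25 and P_{FlexHub} = 79.2.
Then P_{IronWorks} = 65 + 0.25·79.2 = 84.8.

79.2, 84.8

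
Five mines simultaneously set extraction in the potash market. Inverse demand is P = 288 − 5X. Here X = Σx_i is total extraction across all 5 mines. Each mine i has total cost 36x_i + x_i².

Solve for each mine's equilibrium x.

A representative mine's profit is π_i = x_i(288 − 5X) − 36x_i − x_i², with X = x_i + Σ_{j≠i} x_j.
First-order condition: 252 − 12x_i − 5Σ_{j≠i} x_j = 0.
Imposing symmetry (x_j = x for all j) turns Σ_{j≠i} x_j into 4x, so 252 = 32x and x = 7.875.

7.875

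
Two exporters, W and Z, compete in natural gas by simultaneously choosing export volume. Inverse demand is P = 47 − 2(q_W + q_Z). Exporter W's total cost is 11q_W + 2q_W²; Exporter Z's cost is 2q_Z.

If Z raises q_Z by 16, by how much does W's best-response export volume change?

-4

Exporter W's profit: π = q_W(47 − 2(q_W + q_Z)) − 11q_W − 2q_W².
∂π/∂q_W = 36 − 8q_W − 2q_Z = 0, so q_W = 4.5 − 0.25q_Z.
The reaction-function slope is −0.25, so a 16-unit rise in q_Z moves q_W by −0.25 × 16 = −4. W's best response falls — the actions are strategic substitutes.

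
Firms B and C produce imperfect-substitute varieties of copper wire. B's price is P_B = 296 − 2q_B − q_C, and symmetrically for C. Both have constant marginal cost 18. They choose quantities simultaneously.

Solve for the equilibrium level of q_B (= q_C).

Firm B's profit: π = q_B(296 − 2q_B − q_C) − 18q_B.
∂π/∂q_B = 278 − 4q_B − q_C = 0 ⇒ q_B = 69.5 − 0.25q_C.
The game is symmetric, so in equilibrium q_C = q_B: the reaction function gives 1.25q_B = 69.5, hence q_B = 55.6.

55.6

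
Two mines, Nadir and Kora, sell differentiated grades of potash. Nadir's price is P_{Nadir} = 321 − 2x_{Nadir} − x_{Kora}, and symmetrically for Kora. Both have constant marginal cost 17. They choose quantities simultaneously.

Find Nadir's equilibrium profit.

7393.28

Mine Nadir's profit: π = x_{Nadir}(321 − 2x_{Nadir} − x_{Kora}) − 17x_{Nadir}.
∂π/∂x_{Nadir} = 304 − 4x_{Nadir} − x_{Kora} = 0 ⇒ x_{Nadir} = 76 − 0.25x_{Kora}.
Setting x_{Nadir} = x_{Kora} in the reaction function: x_{Nadir} = 76 − 0.25x_{Nadir}, so x_{Nadir} = 76 / 1.25 = 60.8.
P_{Nadir} = 321 − 2·60.8 − 60.8 = 138.6.
Profit = (138.6 − 17)·60.8 = 7393.28.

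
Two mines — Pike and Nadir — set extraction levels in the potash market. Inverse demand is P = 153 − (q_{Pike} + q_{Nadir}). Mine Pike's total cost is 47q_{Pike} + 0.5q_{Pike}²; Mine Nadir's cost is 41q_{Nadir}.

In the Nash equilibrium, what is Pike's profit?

600

Mine Pike's profit: π = q_{Pike}(153 − (q_{Pike} + q_{Nadir})) − 47q_{Pike} − 0.5q_{Pike}².
∂π/∂q_{Pike} = 106 − 3q_{Pike} − q_{Nadir} = 0, so q_{Pike} = 106/3 − (1/3)q_{Nadir}.
For Nadir: ∂π/∂q_{Nadir} = 112 − 2q_{Nadir} − q_{Pike} = 0 ⇒ q_{Nadir} = 56 − 0.5q_{Pike}.
Substituting the second reaction function into the first: q_{Pike} = 106/3 − (1/3)(56 − 0.5q_{Pike}), which gives (5/6)q_{Pike} = 50/3 ⇒ q_{Pike} = 20.
Then q_{Nadir} = 56 − 0.5·20 = 46.
Price P = 153 − 66 = 87.
Pike's profit: (87 − 47)·20 − 0.5(20)² = 600.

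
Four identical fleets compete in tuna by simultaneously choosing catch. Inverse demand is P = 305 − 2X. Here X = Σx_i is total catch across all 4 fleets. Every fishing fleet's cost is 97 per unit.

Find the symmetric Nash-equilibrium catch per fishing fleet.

20.8

A representative fishing fleet's profit is π_i = x_i(305 − 2X) − 97x_i, with X = x_i + Σ_{j≠i} x_j.
First-order condition: 208 − 4x_i − 2Σ_{j≠i} x_j = 0.
With identical fishing fleets, set every x_j = x: then 208 − 4x − 6x = 0, i.e. x = 208/10 = 20.8.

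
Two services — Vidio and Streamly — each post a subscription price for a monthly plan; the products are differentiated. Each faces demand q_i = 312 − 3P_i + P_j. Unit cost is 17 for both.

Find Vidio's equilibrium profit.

9274.08

Vidio's profit: π = (P_{Vidio} − 17)(312 − 3P_{Vidio} + P_{Streamly}).
∂π/∂P_{Vidio} = 363 − 6P_{Vidio} + P_{Streamly} = 0 ⇒ P_{Vidio} = 60.5 + (1/6)P_{Streamly}.
Setting P_{Vidio} = P_{Streamly} in the reaction function: P_{Vidio} = 60.5 + (1/6)P_{Vidio}, so P_{Vidio} = 60.5 / (5/6) = 72.6.
q_{Vidio} = 312 − 3·72.6 + 72.6 = 166.8.
Profit = (72.6 − 17)·166.8 = 9274.08.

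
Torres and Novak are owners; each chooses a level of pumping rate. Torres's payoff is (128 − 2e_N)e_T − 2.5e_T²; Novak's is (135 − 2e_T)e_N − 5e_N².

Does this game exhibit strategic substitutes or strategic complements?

strategic substitutes

Expanding Torres's payoff: 128e_T − 2e_Ne_T − 2.5e_T².
∂π/∂e_T = 128 − 2e_N − 5e_T = 0, so e_T = 25.6 − 0.4e_N.
The best-response slope de_T/de_N = −0.4 < 0: the reaction function is downward-sloping, so the choices are strategic substitutes.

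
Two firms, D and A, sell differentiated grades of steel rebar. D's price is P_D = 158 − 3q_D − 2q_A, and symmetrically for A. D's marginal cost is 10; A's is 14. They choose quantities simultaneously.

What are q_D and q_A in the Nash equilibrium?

Firm D's profit: π = q_D(158 − 3q_D − 2q_A) − 10q_D.
∂π/∂q_D = 148 − 6q_D − 2q_A = 0 ⇒ q_D = 74/3 − (1/3)q_A.
Similarly q_A = 24 − (1/3)q_D.
Solving the two reaction functions simultaneously: (1 − (−1/3)(−1/3))q_D = 74/3 − (1/3)·24, so (8/9)q_D = 50/3 and q_D = 18.75.
Then q_A = 24 − (1/3)·18.75 = 17.75.

18.75, 17.75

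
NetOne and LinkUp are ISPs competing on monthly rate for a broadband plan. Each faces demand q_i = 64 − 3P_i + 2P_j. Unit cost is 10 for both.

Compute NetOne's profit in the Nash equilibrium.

546.75

NetOne's profit: π = (P_{NetOne} − 10)(64 − 3P_{NetOne} + 2P_{LinkUp}).
∂π/∂P_{NetOne} = 94 − 6P_{NetOne} + 2P_{LinkUp} = 0 ⇒ P_{NetOne} = 47/3 + (1/3)P_{LinkUp}.
Setting P_{NetOne} = P_{LinkUp} in the reaction function: P_{NetOne} = 47/3 + (1/3)P_{NetOne}, so P_{NetOne} = (47/3) / (2/3) = 23.5.
q_{NetOne} = 64 − 3·23.5 + 2·23.5 = 40.5.
Profit = (23.5 − 10)·40.5 = 546.75.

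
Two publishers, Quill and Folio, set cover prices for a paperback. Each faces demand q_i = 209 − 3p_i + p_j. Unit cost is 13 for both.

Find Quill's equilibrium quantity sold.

Quill's profit: π = (p_{Quill} − 13)(209 − 3p_{Quill} + p_{Folio}).
∂π/∂p_{Quill} = 248 − 6p_{Quill} + p_{Folio} = 0 ⇒ p_{Quill} = 124/3 + (1/6)p_{Folio}.
The game is symmetric, so in equilibrium p_{Folio} = p_{Quill}: the reaction function gives (5/6)p_{Quill} = 124/3, hence p_{Quill} = 49.6.
q_{Quill} = 209 − 3·49.6 + 49.6 = 109.8.

109.8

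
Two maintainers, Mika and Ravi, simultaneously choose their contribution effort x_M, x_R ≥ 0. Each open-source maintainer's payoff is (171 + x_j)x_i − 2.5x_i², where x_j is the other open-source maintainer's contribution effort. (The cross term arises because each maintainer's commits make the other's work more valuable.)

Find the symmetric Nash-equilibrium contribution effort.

Mika's payoff is (171 + x_R)x_M − 2.5x_M².
∂π/∂x_M = 171 + x_R − 5x_M = 0, so x_M = 34.2 + 0.2x_R.
Setting x_M = x_R in the reaction function: x_M = 34.2 + 0.2x_M, so x_M = 34.2 / 0.8 = 42.75.

42.75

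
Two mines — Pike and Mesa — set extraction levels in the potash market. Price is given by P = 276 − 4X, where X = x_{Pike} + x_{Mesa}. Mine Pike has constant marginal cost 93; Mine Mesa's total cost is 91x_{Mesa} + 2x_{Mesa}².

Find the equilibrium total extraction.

27.55

Mine Pike's profit: π = x_{Pike}(276 − 4(x_{Pike} + x_{Mesa})) − 93x_{Pike}.
∂π/∂x_{Pike} = 183 − 8x_{Pike} − 4x_{Mesa} = 0, so x_{Pike} = 22.875 − 0.5x_{Mesa}.
For Mesa: ∂π/∂x_{Mesa} = 185 − 12x_{Mesa} − 4x_{Pike} = 0 ⇒ x_{Mesa} = 185/12 − (1/3)x_{Pike}.
Substituting the second reaction function into the first: x_{Pike} = 22.875 − 0.5(185/12 − (1/3)x_{Pike}), which gives (5/6)x_{Pike} = 91/6 ⇒ x_{Pike} = 18.2.
Then x_{Mesa} = 185/12 − (1/3)·18.2 = 9.35.
Total extraction: 18.2 + 9.35 = 27.55.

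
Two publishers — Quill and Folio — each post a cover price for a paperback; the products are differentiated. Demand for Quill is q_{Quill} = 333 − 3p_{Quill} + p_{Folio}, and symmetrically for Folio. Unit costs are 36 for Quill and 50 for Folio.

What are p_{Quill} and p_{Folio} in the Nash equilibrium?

89.4, 95.4

Quill's profit: π = (p_{Quill} − 36)(333 − 3p_{Quill} + p_{Folio}).
∂π/∂p_{Quill} = 441 − 6p_{Quill} + p_{Folio} = 0 ⇒ p_{Quill} = 73.5 + (1/6)p_{Folio}.
Similarly p_{Folio} = 80.5 + (1/6)p_{Quill}.
Solving the two reaction functions simultaneously: (1 − (1/6)(1/6))p_{Quill} = 73.5 + (1/6)·80.5, so (35/36)p_{Quill} = 1043/12 and p_{Quill} = 89.4.
Then p_{Folio} = 80.5 + (1/6)·89.4 = 95.4.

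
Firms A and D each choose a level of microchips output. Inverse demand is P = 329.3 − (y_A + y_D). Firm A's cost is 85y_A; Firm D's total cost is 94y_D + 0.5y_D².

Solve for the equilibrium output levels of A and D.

Firm A's profit: π = y_A(329.3 − (y_A + y_D)) − 85y_A.
∂π/∂y_A = 244.3 − 2y_A − y_D = 0, so y_A = 122.15 − 0.5y_D.
For D: ∂π/∂y_D = 235.3 − 3y_D − y_A = 0 ⇒ y_D = 2353/30 − (1/3)y_A.
Solving the two reaction functions simultaneously: (1 − (−0.5)(−1/3))y_A = 122.15 − 0.5·(2353/30), so (5/6)y_A = 1244/15 and y_A = 99.52.
Then y_D = 2353/30 − (1/3)·99.52 = 45.26.

99.52, 45.26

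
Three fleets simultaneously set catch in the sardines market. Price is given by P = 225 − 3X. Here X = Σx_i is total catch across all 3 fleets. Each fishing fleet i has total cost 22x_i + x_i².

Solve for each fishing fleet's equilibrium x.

A representative fishing fleet's profit is π_i = x_i(225 − 3X) − 22x_i − x_i², with X = x_i + Σ_{j≠i} x_j.
First-order condition: 203 − 8x_i − 3Σ_{j≠i} x_j = 0.
In a symmetric equilibrium every fishing fleet chooses the same x, so Σ_{j≠i} x_j = 2x. The condition becomes 203 − 14x = 0, giving x = 203/14 = 14.5.

14.5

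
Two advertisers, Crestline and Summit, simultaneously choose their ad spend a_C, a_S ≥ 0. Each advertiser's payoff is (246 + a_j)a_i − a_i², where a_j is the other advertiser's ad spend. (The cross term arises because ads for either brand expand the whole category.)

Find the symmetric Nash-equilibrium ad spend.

Crestline's payoff is (246 + a_S)a_C − a_C².
∂π/∂a_C = 246 + a_S − 2a_C = 0, so a_C = 123 + 0.5a_S.
Setting a_C = a_S in the reaction function: a_C = 123 + 0.5a_C, so a_C = 123 / 0.5 = 246.

246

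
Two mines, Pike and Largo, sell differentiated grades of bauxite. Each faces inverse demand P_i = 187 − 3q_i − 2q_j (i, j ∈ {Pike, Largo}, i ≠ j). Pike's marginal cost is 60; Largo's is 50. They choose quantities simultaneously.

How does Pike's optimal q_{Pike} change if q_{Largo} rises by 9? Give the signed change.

-3

Mine Pike's profit: π = q_{Pike}(187 − 3q_{Pike} − 2q_{Largo}) − 60q_{Pike}.
∂π/∂q_{Pike} = 127 − 6q_{Pike} − 2q_{Largo} = 0 ⇒ q_{Pike} = 127/6 − (1/3)q_{Largo}.
The reaction-function slope is −1/3, so a 9-unit rise in q_{Largo} moves q_{Pike} by −1/3 × 9 = −3. Pike's best response falls — the actions are strategic substitutes.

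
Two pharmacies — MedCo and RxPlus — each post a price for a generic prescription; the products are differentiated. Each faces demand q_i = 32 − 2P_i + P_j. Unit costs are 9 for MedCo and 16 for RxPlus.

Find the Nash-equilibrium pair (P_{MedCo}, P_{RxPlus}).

MedCo's profit: π = (P_{MedCo} − 9)(32 − 2P_{MedCo} + P_{RxPlus}).
∂π/∂P_{MedCo} = 50 − 4P_{MedCo} + P_{RxPlus} = 0 ⇒ P_{MedCo} = 12.5 + 0.25P_{RxPlus}.
Similarly P_{RxPlus} = 16 + 0.25P_{MedCo}.
Substituting the second reaction function into the first: P_{MedCo} = 12.5 + 0.25(16 + 0.25P_{MedCo}), which gives 0.9375P_{MedCo} = 16.5 ⇒ P_{MedCo} = 17.6.
Then P_{RxPlus} = 16 + 0.25·17.6 = 20.4.

17.6, 20.4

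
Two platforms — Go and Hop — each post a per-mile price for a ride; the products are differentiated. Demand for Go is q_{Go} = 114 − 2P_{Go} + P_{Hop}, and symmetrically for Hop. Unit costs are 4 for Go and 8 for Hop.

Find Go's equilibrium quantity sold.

Go's profit: π = (P_{Go} − 4)(114 − 2P_{Go} + P_{Hop}).
∂π/∂P_{Go} = 122 − 4P_{Go} + P_{Hop} = 0 ⇒ P_{Go} = 30.5 + 0.25P_{Hop}.
Similarly P_{Hop} = 32.5 + 0.25P_{Go}.
Plugging P_{Hop} into Go's best response: P_{Go} = 30.5 + 0.25(32.5 + 0.25P_{Go}) ⇒ 0.9375P_{Go} = 38.625, so P_{Go} = 41.2.
Then P_{Hop} = 32.5 + 0.25·41.2 = 42.8.
q_{Go} = 114 − 2·41.2 + 42.8 = 74.4.

74.4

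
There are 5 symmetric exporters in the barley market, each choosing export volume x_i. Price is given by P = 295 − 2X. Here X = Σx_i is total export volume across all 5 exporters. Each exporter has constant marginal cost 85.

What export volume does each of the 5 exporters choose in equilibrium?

17.5

A representative exporter's profit is π_i = x_i(295 − 2X) − 85x_i, with X = x_i + Σ_{j≠i} x_j.
First-order condition: 210 − 4x_i − 2Σ_{j≠i} x_j = 0.
With identical exporters, set every x_j = x: then 210 − 4x − 8x = 0, i.e. x = 210/12 = 17.5.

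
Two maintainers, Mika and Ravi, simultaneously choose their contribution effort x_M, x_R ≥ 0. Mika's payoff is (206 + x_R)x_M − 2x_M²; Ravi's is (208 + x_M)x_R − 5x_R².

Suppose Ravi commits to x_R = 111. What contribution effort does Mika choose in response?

79.25

Expanding Mika's payoff: 206x_M + x_Rx_M − 2x_M².
∂π/∂x_M = 206 + x_R − 4x_M = 0, so x_M = 51.5 + 0.25x_R.
At x_R = 111: x_M = 51.5 + 0.25·111 = 79.25.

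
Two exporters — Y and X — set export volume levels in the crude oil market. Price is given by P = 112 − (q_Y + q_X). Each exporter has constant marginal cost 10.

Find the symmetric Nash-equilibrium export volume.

Exporter Y's profit: π = q_Y(112 − (q_Y + q_X)) − 10q_Y.
∂π/∂q_Y = 102 − 2q_Y − q_X = 0, so q_Y = 51 − 0.5q_X.
Setting q_Y = q_X in the reaction function: q_Y = 51 − 0.5q_Y, so q_Y = 51 / 1.5 = 34.

34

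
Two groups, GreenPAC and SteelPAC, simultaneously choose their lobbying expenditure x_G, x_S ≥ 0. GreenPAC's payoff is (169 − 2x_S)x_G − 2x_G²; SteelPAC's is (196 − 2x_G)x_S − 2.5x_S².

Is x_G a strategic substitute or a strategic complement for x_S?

Expanding GreenPAC's payoff: 169x_G − 2x_Sx_G − 2x_G².
∂π/∂x_G = 169 − 2x_S − 4x_G = 0, so x_G = 42.25 − 0.5x_S.
The best-response slope dx_G/dx_S = −0.5 < 0: the reaction function is downward-sloping, so the choices are strategic substitutes.

strategic substitutes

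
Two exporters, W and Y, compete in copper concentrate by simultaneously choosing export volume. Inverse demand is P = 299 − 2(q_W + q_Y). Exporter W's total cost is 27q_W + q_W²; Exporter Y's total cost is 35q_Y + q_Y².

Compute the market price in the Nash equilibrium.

Exporter W's profit: π = q_W(299 − 2(q_W + q_Y)) − 27q_W − q_W².
∂π/∂q_W = 272 − 6q_W − 2q_Y = 0, so q_W = 136/3 − (1/3)q_Y.
By the same steps for Y: q_Y = 44 − (1/3)q_W.
Substituting the second reaction function into the first: q_W = 136/3 − (1/3)(44 − (1/3)q_W), which gives (8/9)q_W = 92/3 ⇒ q_W = 34.5.
Then q_Y = 44 − (1/3)·34.5 = 32.5.
Equilibrium price: P = 299 − 2·67 = 165.

165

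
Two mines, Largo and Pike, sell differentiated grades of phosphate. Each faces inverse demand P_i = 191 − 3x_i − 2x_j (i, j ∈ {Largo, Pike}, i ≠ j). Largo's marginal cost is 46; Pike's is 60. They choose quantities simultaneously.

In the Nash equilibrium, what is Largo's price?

Mine Largo's profit: π = x_{Largo}(191 − 3x_{Largo} − 2x_{Pike}) − 46x_{Largo}.
∂π/∂x_{Largo} = 145 − 6x_{Largo} − 2x_{Pike} = 0 ⇒ x_{Largo} = 145/6 − (1/3)x_{Pike}.
Similarly x_{Pike} = 131/6 − (1/3)x_{Largo}.
Substituting the second reaction function into the first: x_{Largo} = 145/6 − (1/3)(131/6 − (1/3)x_{Largo}), which gives (8/9)x_{Largo} = 152/9 ⇒ x_{Largo} = 19.
Then x_{Pike} = 131/6 − (1/3)·19 = 15.5.
P_{Largo} = 191 − 3·19 − 2·15.5 = 103.

103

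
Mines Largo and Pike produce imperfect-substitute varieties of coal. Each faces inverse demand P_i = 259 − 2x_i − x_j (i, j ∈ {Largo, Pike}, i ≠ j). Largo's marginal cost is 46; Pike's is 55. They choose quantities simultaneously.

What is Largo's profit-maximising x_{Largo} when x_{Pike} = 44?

Mine Largo's profit: π = x_{Largo}(259 − 2x_{Largo} − x_{Pike}) − 46x_{Largo}.
∂π/∂x_{Largo} = 213 − 4x_{Largo} − x_{Pike} = 0 ⇒ x_{Largo} = 53.25 − 0.25x_{Pike}.
At x_{Pike} = 44: x_{Largo} = 53.25 − 0.25·44 = 42.25.

42.25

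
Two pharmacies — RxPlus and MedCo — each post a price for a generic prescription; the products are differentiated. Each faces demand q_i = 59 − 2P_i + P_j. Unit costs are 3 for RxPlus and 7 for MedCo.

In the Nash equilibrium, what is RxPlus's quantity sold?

38.4

RxPlus's profit: π = (P_{RxPlus} − 3)(59 − 2P_{RxPlus} + P_{MedCo}).
∂π/∂P_{RxPlus} = 65 − 4P_{RxPlus} + P_{MedCo} = 0 ⇒ P_{RxPlus} = 16.25 + 0.25P_{MedCo}.
Similarly P_{MedCo} = 18.25 + 0.25P_{RxPlus}.
Solving the two reaction functions simultaneously: (1 − (0.25)(0.25))P_{RxPlus} = 16.25 + 0.25·18.25, so 0.9375P_{RxPlus} = 20.8125 and P_{RxPlus} = 22.2.
Then P_{MedCo} = 18.25 + 0.25·22.2 = 23.8.
q_{RxPlus} = 59 − 2·22.2 + 23.8 = 38.4.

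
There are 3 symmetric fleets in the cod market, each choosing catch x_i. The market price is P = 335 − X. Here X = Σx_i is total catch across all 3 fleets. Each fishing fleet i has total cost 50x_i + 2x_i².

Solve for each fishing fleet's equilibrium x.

A representative fishing fleet's profit is π_i = x_i(335 − X) − 50x_i − 2x_i², with X = x_i + Σ_{j≠i} x_j.
First-order condition: 285 − 6x_i − Σ_{j≠i} x_j = 0.
In a symmetric equilibrium every fishing fleet chooses the same x, so Σ_{j≠i} x_j = 2x. The condition becomes 285 − 8x = 0, giving x = 285/8 = 35.625.

35.625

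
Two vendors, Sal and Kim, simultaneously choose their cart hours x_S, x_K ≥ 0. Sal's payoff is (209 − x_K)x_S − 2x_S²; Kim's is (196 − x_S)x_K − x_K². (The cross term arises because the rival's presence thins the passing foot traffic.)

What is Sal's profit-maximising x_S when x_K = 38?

42.75

Expanding Sal's payoff: 209x_S − x_Kx_S − 2x_S².
∂π/∂x_S = 209 − x_K − 4x_S = 0, so x_S = 52.25 − 0.25x_K.
At x_K = 38: x_S = 52.25 − 0.25·38 = 42.75.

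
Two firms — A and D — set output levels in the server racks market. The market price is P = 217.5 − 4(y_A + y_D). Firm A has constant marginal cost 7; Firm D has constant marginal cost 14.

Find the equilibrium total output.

34.5

Firm A's profit: π = y_A(217.5 − 4(y_A + y_D)) − 7y_A.
∂π/∂y_A = 210.5 − 8y_A − 4y_D = 0, so y_A = 26.3125 − 0.5y_D.
By the same steps for D: y_D = 25.4375 − 0.5y_A.
Substituting the second reaction function into the first: y_A = 26.3125 − 0.5(25.4375 − 0.5y_A), which gives 0.75y_A = 435/32 ⇒ y_A = 18.125.
Then y_D = 25.4375 − 0.5·18.125 = 16.375.
Total output: 18.125 + 16.375 = 34.5.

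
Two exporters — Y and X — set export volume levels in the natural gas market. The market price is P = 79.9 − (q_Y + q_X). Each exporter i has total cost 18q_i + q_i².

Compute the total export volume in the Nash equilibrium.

Exporter Y's profit: π = q_Y(79.9 − (q_Y + q_X)) − 18q_Y − q_Y².
∂π/∂q_Y = 61.9 − 4q_Y − q_X = 0, so q_Y = 15.475 − 0.25q_X.
By symmetry q_X = q_Y; substituting into the reaction function, 1.25q_Y = 15.475 and q_Y = 12.38.
Total export volume: 12.38 + 12.38 = 24.76.

24.76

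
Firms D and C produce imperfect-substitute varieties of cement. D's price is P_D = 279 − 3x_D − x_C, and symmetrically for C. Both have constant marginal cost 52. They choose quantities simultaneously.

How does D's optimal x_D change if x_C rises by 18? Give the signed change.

-3

Firm D's profit: π = x_D(279 − 3x_D − x_C) − 52x_D.
∂π/∂x_D = 227 − 6x_D − x_C = 0 ⇒ x_D = 227/6 − (1/6)x_C.
The reaction-function slope is −1/6, so an 18-unit rise in x_C moves x_D by −1/6 × 18 = −3. D's best response falls — the actions are strategic substitutes.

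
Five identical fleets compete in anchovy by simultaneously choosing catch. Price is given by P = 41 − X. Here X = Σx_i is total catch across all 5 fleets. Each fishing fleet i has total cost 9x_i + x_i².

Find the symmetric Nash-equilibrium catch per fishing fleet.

4

A representative fishing fleet's profit is π_i = x_i(41 − X) − 9x_i − x_i², with X = x_i + Σ_{j≠i} x_j.
First-order condition: 32 − 4x_i − Σ_{j≠i} x_j = 0.
With identical fishing fleets, set every x_j = x: then 32 − 4x − 4x = 0, i.e. x = 32/8 = 4.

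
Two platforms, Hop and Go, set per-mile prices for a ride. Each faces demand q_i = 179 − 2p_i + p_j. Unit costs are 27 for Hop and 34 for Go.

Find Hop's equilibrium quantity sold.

Hop's profit: π = (p_{Hop} − 27)(179 − 2p_{Hop} + p_{Go}).
∂π/∂p_{Hop} = 233 − 4p_{Hop} + p_{Go} = 0 ⇒ p_{Hop} = 58.25 + 0.25p_{Go}.
Similarly p_{Go} = 61.75 + 0.25p_{Hop}.
Solving the two reaction functions simultaneously: (1 − (0.25)(0.25))p_{Hop} = 58.25 + 0.25·61.75, so 0.9375p_{Hop} = 73.6875 and p_{Hop} = 78.6.
Then p_{Go} = 61.75 + 0.25·78.6 = 81.4.
q_{Hop} = 179 − 2·78.6 + 81.4 = 103.2.

103.2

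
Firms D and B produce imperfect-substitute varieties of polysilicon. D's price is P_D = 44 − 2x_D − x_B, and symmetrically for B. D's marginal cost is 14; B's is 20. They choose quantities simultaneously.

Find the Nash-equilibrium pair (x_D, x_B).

6.4, 4.4

Firm D's profit: π = x_D(44 − 2x_D − x_B) − 14x_D.
∂π/∂x_D = 30 − 4x_D − x_B = 0 ⇒ x_D = 7.5 − 0.25x_B.
Similarly x_B = 6 − 0.25x_D.
Plugging x_B into D's best response: x_D = 7.5 − 0.25(6 − 0.25x_D) ⇒ 0.9375x_D = 6, so x_D = 6.4.
Then x_B = 6 − 0.25·6.4 = 4.4.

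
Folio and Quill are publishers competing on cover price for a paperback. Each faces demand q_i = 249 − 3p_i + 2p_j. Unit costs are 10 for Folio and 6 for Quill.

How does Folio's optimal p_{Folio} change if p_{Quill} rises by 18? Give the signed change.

6

Folio's profit: π = (p_{Folio} − 10)(249 − 3p_{Folio} + 2p_{Quill}).
∂π/∂p_{Folio} = 279 − 6p_{Folio} + 2p_{Quill} = 0 ⇒ p_{Folio} = 46.5 + (1/3)p_{Quill}.
The reaction-function slope is 1/3, so an 18-unit rise in p_{Quill} moves p_{Folio} by 1/3 × 18 = 6. Folio's best response rises — the actions are strategic complements.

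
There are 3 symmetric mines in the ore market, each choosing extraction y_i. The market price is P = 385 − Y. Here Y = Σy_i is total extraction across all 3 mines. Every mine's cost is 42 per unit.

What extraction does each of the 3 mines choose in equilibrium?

85.75

A representative mine's profit is π_i = y_i(385 − Y) − 42y_i, with Y = y_i + Σ_{j≠i} y_j.
First-order condition: 343 − 2y_i − Σ_{j≠i} y_j = 0.
In a symmetric equilibrium every mine chooses the same y, so Σ_{j≠i} y_j = 2y. The condition becomes 343 − 4y = 0, giving y = 343/4 = 85.75.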